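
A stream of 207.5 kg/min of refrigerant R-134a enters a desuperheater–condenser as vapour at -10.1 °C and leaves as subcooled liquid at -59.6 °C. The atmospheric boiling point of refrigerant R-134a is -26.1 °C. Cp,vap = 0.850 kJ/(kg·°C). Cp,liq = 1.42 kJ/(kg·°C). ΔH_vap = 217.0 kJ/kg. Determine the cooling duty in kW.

vapour -10.1→-26.1 °C: -13.6 kJ/kg
condensation at -26.1 °C: -217 kJ/kg
liquid -26.1→-59.6 °C: -47.57 kJ/kg
Δh = -13.6 + -217 + -47.57 = -278.17 kJ/kg
Q = ṁ·Δh = 207.5 kg/min × -278.17 kJ/kg = -57720 kJ/min
|Q| = 962 kW

Q_c = 962 kW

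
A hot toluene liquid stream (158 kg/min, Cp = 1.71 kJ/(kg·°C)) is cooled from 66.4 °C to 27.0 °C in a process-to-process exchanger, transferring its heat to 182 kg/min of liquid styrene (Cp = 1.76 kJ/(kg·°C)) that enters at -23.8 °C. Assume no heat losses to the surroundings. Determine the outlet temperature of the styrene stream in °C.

Heat released by hot stream: Q = 158 × 1.71 × (66.4 − 27.0) = 10645 kJ/min
Energy balance on cold side (adiabatic exchanger): Q = ṁ_c·Cp_c·(T_c,out − T_c,in)
T_c,out = -23.8 + 10645/(182 × 1.76) = 9.4327 °C

T_c,out = 9.43 °C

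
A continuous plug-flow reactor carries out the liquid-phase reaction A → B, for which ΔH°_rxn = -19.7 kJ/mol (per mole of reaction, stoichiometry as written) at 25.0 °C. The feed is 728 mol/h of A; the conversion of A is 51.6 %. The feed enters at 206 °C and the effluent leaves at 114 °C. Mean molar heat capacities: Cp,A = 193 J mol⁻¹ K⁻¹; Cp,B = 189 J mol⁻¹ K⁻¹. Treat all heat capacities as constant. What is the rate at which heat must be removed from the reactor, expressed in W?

Extent of reaction ξ = 0.516 × 728 = 375.65 mol/h
Reaction term: ξ·ΔH°_rxn = 375.65 × -19.7 = -7400.3 kJ/h
Sensible, feed 206→25 °C: -25431 kJ/h
Outlet flows (mol/h): A 352.35, B 375.65
Sensible, products 25→114 °C: 12371 kJ/h
Q = ΔH = -20460 kJ/h = -5.6834 kW
Heat removed = 5683.4 W

Q_out = 5680 W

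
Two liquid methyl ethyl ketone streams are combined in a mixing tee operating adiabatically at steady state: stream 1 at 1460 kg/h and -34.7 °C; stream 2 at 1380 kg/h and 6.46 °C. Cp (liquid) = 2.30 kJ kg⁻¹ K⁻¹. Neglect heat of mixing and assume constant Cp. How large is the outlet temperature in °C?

Energy balance with Q = 0: Σ ṁᵢCp,ᵢ(T_out − Tᵢ) = 0
T_out = Σ ṁᵢCp,ᵢTᵢ / Σ ṁᵢCp,ᵢ
      = -96019 / 6532 = -14.7 °C

T_out = -14.7 °C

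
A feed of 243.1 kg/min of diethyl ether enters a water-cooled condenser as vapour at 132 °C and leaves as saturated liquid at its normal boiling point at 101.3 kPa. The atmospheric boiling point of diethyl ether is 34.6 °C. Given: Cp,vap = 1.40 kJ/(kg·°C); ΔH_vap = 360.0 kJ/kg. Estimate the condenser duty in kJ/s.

vapour 132→34.6 °C: -136.36 kJ/kg
condensation at 34.6 °C: -360 kJ/kg
Δh = -136.36 + -360 = -496.36 kJ/kg
Q = ṁ·Δh = 243.1 kg/min × -496.36 kJ/kg = -120670 kJ/min
|Q| = 2011.1 kW

Q_c = 2010 kJ/s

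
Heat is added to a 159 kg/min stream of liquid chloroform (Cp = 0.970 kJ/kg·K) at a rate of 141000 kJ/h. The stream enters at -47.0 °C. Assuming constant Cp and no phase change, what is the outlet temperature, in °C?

T_out = -31.8 °C

Q = 141000 kJ/h = 2350 kJ/min
ΔT = Q/(ṁ·Cp) = 2350/(159×0.970) = 15.237 K
T_out = -47.0 + 15.237 = -31.763 °C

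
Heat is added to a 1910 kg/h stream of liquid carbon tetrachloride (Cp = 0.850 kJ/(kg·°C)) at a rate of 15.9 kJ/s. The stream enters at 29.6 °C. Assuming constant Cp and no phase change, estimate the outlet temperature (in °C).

Q = 15.9 kJ/s = 57240 kJ/h
ΔT = Q/(ṁ·Cp) = 57240/(1910×0.850) = 35.257 K
T_out = 29.6 + 35.257 = 64.857 °C

T_out = 64.9 °C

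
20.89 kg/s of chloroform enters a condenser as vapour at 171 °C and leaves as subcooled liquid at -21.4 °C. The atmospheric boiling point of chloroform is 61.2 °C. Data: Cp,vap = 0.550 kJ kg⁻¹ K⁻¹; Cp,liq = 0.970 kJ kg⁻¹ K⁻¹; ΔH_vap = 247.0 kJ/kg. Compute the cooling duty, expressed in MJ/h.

vapour 171→61.2 °C: -60.39 kJ/kg
condensation at 61.2 °C: -247 kJ/kg
liquid 61.2→-21.4 °C: -80.122 kJ/kg
Δh = -60.39 + -247 + -80.122 = -387.51 kJ/kg
Q = ṁ·Δh = 20.89 kg/s × -387.51 kJ/kg = -8095.1 kJ/s
|Q| = 8095.1 kW = 29142 MJ/h

Q_c = 29100 MJ/h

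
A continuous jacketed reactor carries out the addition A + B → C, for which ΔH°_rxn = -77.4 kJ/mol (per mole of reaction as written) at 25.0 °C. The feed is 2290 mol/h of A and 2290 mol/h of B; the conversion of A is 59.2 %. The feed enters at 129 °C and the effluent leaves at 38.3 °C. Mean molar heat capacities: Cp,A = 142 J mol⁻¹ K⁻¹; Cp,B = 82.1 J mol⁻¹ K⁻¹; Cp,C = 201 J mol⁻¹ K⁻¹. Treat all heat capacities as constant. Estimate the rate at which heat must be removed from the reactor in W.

Extent of reaction ξ = 0.592 × 2290 = 1355.7 mol/h
Reaction term: ξ·ΔH°_rxn = 1355.7 × -77.4 = -104930 kJ/h
Sensible, feed 129→25 °C: -53372 kJ/h
Outlet flows (mol/h): A 934.32, B 934.32, C 1355.7
Sensible, products 25→38.3 °C: 6408.9 kJ/h
Q = ΔH = -151890 kJ/h = -42.192 kW
Heat removed = 42192 W

Q_out = 42200 W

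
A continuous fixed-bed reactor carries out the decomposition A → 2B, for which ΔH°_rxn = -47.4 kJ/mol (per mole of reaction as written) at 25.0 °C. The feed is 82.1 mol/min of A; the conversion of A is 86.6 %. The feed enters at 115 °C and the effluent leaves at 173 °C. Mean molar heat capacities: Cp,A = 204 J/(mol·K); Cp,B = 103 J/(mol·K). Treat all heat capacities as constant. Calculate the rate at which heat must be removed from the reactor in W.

Extent of reaction ξ = 0.866 × 82.1 = 71.099 mol/min
Reaction term: ξ·ΔH°_rxn = 71.099 × -47.4 = -3370.1 kJ/min
Sensible, feed 115→25 °C: -1507.4 kJ/min
Outlet flows (mol/min): A 11.001, B 142.2
Sensible, products 25→173 °C: 2499.8 kJ/min
Q = ΔH = -2377.6 kJ/min = -39.627 kW
Heat removed = 39627 W

Q_out = 39600 W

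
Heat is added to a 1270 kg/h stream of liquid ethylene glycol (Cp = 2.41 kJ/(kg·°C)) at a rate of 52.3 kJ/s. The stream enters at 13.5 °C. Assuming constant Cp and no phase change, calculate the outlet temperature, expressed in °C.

T_out = 75.0 °C

Q = 52.3 kJ/s = 188280 kJ/h
ΔT = Q/(ṁ·Cp) = 188280/(1270×2.41) = 61.515 K
T_out = 13.5 + 61.515 = 75.015 °C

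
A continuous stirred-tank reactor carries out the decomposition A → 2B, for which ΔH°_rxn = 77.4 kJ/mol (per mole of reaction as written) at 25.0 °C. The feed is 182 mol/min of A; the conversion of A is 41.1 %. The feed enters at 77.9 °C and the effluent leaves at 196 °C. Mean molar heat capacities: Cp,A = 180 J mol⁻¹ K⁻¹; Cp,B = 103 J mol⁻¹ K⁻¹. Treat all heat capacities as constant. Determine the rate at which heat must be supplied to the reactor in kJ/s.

Q_in = 167 kJ/s

Extent of reaction ξ = 0.411 × 182 = 74.802 mol/min
Reaction term: ξ·ΔH°_rxn = 74.802 × 77.4 = 5789.7 kJ/min
Sensible, feed 77.9→25 °C: -1733 kJ/min
Outlet flows (mol/min): A 107.2, B 149.6
Sensible, products 25→196 °C: 5934.5 kJ/min
Q = ΔH = 9991.2 kJ/min = 166.52 kW
Heat supplied = 166.52 kJ/s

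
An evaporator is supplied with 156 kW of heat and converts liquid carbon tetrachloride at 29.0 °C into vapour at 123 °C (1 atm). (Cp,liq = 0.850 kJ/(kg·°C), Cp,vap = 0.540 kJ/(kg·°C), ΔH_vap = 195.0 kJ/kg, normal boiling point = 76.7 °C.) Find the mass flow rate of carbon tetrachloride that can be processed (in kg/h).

ṁ = 2160 kg/h

Δh = 0.850×(76.7−29.0) + 195.0 + 0.540×(123−76.7) = 260.55 kJ/kg
Q = 156 kW = 156 kJ/s = 561600 kJ/h
ṁ = Q/Δh = 561600 / 260.55 = 2155.5 kg/h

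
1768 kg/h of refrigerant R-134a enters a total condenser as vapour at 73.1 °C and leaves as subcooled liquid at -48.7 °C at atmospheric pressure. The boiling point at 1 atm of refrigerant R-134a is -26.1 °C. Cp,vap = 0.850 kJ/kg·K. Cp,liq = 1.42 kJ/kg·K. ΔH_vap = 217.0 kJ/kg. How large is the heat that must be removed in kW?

Q_c = 164 kW

vapour 73.1→-26.1 °C: -84.32 kJ/kg
condensation at -26.1 °C: -217 kJ/kg
liquid -26.1→-48.7 °C: -32.092 kJ/kg
Δh = -84.32 + -217 + -32.092 = -333.41 kJ/kg
Q = ṁ·Δh = 1768 kg/h × -333.41 kJ/kg = -589470 kJ/h
|Q| = 163.74 kW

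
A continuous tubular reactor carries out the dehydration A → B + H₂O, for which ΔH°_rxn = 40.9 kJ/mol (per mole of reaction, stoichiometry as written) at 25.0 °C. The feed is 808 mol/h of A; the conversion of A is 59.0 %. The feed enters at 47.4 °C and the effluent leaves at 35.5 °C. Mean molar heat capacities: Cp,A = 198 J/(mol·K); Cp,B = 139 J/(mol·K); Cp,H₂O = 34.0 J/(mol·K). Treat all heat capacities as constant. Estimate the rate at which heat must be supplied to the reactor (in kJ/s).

Q_in = 4.85 kJ/s

Extent of reaction ξ = 0.590 × 808 = 476.72 mol/h
Reaction term: ξ·ΔH°_rxn = 476.72 × 40.9 = 19498 kJ/h
Sensible, feed 47.4→25 °C: -3583.6 kJ/h
Outlet flows (mol/h): A 331.28, B 476.72, H₂O 476.72
Sensible, products 25→35.5 °C: 1554.7 kJ/h
Q = ΔH = 17469 kJ/h = 4.8525 kW
Heat supplied = 4.8525 kJ/s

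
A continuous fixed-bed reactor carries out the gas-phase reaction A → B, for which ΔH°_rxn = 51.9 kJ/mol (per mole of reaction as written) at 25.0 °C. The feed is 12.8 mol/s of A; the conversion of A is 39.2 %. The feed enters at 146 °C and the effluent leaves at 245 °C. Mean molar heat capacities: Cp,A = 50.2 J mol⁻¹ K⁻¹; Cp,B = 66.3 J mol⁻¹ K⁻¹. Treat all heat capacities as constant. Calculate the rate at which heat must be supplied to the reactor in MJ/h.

Q_in = 1230 MJ/h

Extent of reaction ξ = 0.392 × 12.8 = 5.0176 mol/s
Reaction term: ξ·ΔH°_rxn = 5.0176 × 51.9 = 260.41 kJ/s
Sensible, feed 146→25 °C: -77.75 kJ/s
Outlet flows (mol/s): A 7.7824, B 5.0176
Sensible, products 25→245 °C: 159.14 kJ/s
Q = ΔH = 341.8 kJ/s = 341.8 kW
Heat supplied = 1230.5 MJ/h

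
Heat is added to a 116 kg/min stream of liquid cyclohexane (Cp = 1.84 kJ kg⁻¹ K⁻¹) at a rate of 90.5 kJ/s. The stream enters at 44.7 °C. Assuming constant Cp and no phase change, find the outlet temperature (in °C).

Q = 90.5 kJ/s = 5430 kJ/min
ΔT = Q/(ṁ·Cp) = 5430/(116×1.84) = 25.44 K
T_out = 44.7 + 25.44 = 70.14 °C

T_out = 70.1 °C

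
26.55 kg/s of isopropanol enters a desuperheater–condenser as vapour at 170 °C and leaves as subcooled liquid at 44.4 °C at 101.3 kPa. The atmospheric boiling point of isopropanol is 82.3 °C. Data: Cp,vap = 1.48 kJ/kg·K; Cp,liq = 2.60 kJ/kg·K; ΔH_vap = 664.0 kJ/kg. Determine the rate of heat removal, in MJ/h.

Q_c = 85300 MJ/h

vapour 170→82.3 °C: -129.8 kJ/kg
condensation at 82.3 °C: -664 kJ/kg
liquid 82.3→44.4 °C: -98.54 kJ/kg
Δh = -129.8 + -664 + -98.54 = -892.34 kJ/kg
Q = ṁ·Δh = 26.55 kg/s × -892.34 kJ/kg = -23692 kJ/s
|Q| = 23692 kW = 85289 MJ/h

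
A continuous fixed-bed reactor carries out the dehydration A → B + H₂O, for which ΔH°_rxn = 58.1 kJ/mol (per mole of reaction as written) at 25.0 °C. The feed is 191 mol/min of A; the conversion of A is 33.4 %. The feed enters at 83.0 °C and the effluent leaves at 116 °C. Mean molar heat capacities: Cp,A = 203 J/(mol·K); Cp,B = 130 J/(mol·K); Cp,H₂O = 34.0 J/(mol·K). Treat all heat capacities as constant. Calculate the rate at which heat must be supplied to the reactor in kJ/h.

Q_in = 286000 kJ/h

Extent of reaction ξ = 0.334 × 191 = 63.794 mol/min
Reaction term: ξ·ΔH°_rxn = 63.794 × 58.1 = 3706.4 kJ/min
Sensible, feed 83.0→25 °C: -2248.8 kJ/min
Outlet flows (mol/min): A 127.21, B 63.794, H₂O 63.794
Sensible, products 25→116 °C: 3301.9 kJ/min
Q = ΔH = 4759.5 kJ/min = 79.326 kW
Heat supplied = 285570 kJ/h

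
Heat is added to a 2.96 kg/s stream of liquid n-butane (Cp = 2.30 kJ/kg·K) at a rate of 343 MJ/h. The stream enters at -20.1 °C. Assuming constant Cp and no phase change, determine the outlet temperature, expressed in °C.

Q = 343 MJ/h = 95.278 kJ/s
ΔT = Q/(ṁ·Cp) = 95.278/(2.96×2.30) = 13.995 K
T_out = -20.1 + 13.995 = -6.105 °C

T_out = -6.11 °C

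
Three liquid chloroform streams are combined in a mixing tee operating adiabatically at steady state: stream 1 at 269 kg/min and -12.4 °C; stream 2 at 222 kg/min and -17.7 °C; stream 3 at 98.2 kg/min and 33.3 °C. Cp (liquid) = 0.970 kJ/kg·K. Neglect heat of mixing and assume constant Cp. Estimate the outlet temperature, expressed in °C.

T_out = -6.78 °C

No heat crosses the boundary, so H_out = H_in.
Σ ṁᵢCp,ᵢTᵢ = 269×0.970×-12.4 + 222×0.970×-17.7 + 98.2×0.970×33.3 = -3875.1
Σ ṁᵢCp,ᵢ = 269×0.970 + 222×0.970 + 98.2×0.970 = 571.52
T_out = -3875.1 / 571.52 = -6.7803 °C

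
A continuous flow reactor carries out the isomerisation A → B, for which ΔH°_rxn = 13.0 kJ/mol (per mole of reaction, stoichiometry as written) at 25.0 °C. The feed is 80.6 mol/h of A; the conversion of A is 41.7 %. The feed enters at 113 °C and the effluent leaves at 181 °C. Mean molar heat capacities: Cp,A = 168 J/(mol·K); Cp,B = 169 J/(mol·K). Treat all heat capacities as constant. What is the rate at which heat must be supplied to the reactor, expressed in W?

Q_in = 379 W

Extent of reaction ξ = 0.417 × 80.6 = 33.61 mol/h
Reaction term: ξ·ΔH°_rxn = 33.61 × 13.0 = 436.93 kJ/h
Sensible, feed 113→25 °C: -1191.6 kJ/h
Outlet flows (mol/h): A 46.99, B 33.61
Sensible, products 25→181 °C: 2117.6 kJ/h
Q = ΔH = 1363 kJ/h = 0.3786 kW
Heat supplied = 378.6 W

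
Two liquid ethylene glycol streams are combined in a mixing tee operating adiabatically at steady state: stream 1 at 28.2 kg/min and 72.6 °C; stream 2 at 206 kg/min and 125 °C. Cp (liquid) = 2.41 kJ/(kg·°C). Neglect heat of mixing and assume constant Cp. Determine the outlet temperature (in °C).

Energy balance with Q = 0: Σ ṁᵢCp,ᵢ(T_out − Tᵢ) = 0
T_out = Σ ṁᵢCp,ᵢTᵢ / Σ ṁᵢCp,ᵢ
      = 66992 / 564.42 = 118.69 °C

T_out = 119 °C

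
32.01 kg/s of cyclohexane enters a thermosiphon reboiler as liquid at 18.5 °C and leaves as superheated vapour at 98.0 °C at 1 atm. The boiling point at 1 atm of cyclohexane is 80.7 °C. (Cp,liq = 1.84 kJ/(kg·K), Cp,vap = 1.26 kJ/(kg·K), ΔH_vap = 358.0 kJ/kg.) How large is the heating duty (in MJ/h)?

Q = 57000 MJ/h

liquid 18.5→80.7 °C: 114.45 kJ/kg
vaporisation at 80.7 °C: 358 kJ/kg
vapour 80.7→98.0 °C: 21.798 kJ/kg
Δh = 114.45 + 358 + 21.798 = 494.25 kJ/kg
Q = ṁ·Δh = 32.01 kg/s × 494.25 kJ/kg = 15821 kJ/s
|Q| = 15821 kW = 56955 MJ/h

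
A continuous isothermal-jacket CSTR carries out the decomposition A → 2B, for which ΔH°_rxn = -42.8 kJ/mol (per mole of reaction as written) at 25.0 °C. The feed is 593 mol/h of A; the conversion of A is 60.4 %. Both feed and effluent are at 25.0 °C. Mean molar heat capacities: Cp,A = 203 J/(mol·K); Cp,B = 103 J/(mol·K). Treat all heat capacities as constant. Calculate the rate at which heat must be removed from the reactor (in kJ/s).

Extent of reaction ξ = 0.604 × 593 = 358.17 mol/h
Reaction term: ξ·ΔH°_rxn = 358.17 × -42.8 = -15330 kJ/h
Q = ΔH = -15330 kJ/h = -4.2583 kW
Heat removed = 4.2583 kJ/s

Q_out = 4.26 kJ/s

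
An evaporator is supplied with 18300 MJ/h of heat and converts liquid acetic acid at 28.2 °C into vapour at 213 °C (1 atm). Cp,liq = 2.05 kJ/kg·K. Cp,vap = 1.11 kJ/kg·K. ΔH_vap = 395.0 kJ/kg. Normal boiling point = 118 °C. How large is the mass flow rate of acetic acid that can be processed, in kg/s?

ṁ = 7.43 kg/s

Δh = 2.05×(118−28.2) + 395.0 + 1.11×(213−118) = 684.54 kJ/kg
Q = 18300 MJ/h = 5083.3 kJ/s = 5083.3 kJ/s
ṁ = Q/Δh = 5083.3 / 684.54 = 7.4259 kg/s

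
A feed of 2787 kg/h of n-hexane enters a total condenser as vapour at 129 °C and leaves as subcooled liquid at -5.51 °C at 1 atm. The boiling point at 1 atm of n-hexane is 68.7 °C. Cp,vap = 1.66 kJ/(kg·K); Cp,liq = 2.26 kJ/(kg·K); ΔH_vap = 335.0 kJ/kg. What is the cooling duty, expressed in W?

Q_c = 467000 W

vapour 129→68.7 °C: -100.1 kJ/kg
condensation at 68.7 °C: -335 kJ/kg
liquid 68.7→-5.51 °C: -167.71 kJ/kg
Δh = -100.1 + -335 + -167.71 = -602.81 kJ/kg
Q = ṁ·Δh = 2787 kg/h × -602.81 kJ/kg = -1.68e+06 kJ/h
|Q| = 466.68 kW = 466680 W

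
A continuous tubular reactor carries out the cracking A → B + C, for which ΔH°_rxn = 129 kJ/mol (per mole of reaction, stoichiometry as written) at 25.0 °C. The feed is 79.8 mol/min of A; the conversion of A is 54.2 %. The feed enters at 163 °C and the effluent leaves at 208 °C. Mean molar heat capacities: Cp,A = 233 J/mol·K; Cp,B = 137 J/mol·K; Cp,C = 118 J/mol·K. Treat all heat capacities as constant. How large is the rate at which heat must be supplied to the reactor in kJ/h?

Extent of reaction ξ = 0.542 × 79.8 = 43.252 mol/min
Reaction term: ξ·ΔH°_rxn = 43.252 × 129 = 5579.5 kJ/min
Sensible, feed 163→25 °C: -2565.9 kJ/min
Outlet flows (mol/min): A 36.548, B 43.252, C 43.252
Sensible, products 25→208 °C: 3576.7 kJ/min
Q = ΔH = 6590.3 kJ/min = 109.84 kW
Heat supplied = 395420 kJ/h

Q_in = 395000 kJ/h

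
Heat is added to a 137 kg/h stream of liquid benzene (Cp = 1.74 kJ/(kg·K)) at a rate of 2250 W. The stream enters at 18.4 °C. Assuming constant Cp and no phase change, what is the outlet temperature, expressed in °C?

T_out = 52.4 °C

Q = 2250 W = 8100 kJ/h
ΔT = Q/(ṁ·Cp) = 8100/(137×1.74) = 33.979 K
T_out = 18.4 + 33.979 = 52.379 °C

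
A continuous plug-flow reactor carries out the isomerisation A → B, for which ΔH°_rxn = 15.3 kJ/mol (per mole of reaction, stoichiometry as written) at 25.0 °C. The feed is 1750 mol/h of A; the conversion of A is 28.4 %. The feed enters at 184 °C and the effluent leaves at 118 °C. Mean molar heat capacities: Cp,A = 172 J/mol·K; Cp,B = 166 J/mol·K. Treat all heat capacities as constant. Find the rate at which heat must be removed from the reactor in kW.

Extent of reaction ξ = 0.284 × 1750 = 497 mol/h
Reaction term: ξ·ΔH°_rxn = 497 × 15.3 = 7604.1 kJ/h
Sensible, feed 184→25 °C: -47859 kJ/h
Outlet flows (mol/h): A 1253, B 497
Sensible, products 25→118 °C: 27716 kJ/h
Q = ΔH = -12539 kJ/h = -3.4831 kW
Heat removed = 3.4831 kW

Q_out = 3.48 kW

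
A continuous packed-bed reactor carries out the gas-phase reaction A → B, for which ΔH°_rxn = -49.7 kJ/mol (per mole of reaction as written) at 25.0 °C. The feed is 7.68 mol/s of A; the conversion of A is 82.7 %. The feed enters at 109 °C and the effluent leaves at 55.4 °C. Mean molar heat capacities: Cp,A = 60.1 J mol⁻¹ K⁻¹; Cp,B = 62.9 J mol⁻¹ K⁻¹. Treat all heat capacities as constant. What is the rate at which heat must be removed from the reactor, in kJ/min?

Extent of reaction ξ = 0.827 × 7.68 = 6.3514 mol/s
Reaction term: ξ·ΔH°_rxn = 6.3514 × -49.7 = -315.66 kJ/s
Sensible, feed 109→25 °C: -38.772 kJ/s
Outlet flows (mol/s): A 1.3286, B 6.3514
Sensible, products 25→55.4 °C: 14.572 kJ/s
Q = ΔH = -339.86 kJ/s = -339.86 kW
Heat removed = 20392 kJ/min

Q_out = 20400 kJ/min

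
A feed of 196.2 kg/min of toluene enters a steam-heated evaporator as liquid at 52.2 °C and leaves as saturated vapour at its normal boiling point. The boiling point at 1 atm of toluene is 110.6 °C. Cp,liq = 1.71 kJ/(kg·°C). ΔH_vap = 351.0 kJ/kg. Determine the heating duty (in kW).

liquid 52.2→110.6 °C: 99.864 kJ/kg
vaporisation at 110.6 °C: 351 kJ/kg
Δh = 99.864 + 351 = 450.86 kJ/kg
Q = ṁ·Δh = 196.2 kg/min × 450.86 kJ/kg = 88460 kJ/min
|Q| = 1474.3 kW

Q = 1470 kW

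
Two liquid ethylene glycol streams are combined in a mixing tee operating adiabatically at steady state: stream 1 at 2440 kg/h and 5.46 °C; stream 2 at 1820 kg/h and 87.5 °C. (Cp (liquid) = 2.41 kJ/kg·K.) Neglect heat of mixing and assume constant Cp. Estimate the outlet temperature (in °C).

No heat crosses the boundary, so H_out = H_in.
Σ ṁᵢCp,ᵢTᵢ = 2440×2.41×5.46 + 1820×2.41×87.5 = 415900
Σ ṁᵢCp,ᵢ = 2440×2.41 + 1820×2.41 = 10267
T_out = 415900 / 10267 = 40.51 °C

T_out = 40.5 °C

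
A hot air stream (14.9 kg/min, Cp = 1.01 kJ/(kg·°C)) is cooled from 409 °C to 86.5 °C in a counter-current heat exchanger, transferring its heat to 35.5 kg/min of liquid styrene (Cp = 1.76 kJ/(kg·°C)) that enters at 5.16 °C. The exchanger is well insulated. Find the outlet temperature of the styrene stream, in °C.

T_c,out = 82.8 °C

Heat released by hot stream: Q = 14.9 × 1.01 × (409 − 86.5) = 4853.3 kJ/min
Energy balance on cold side (adiabatic exchanger): Q = ṁ_c·Cp_c·(T_c,out − T_c,in)
T_c,out = 5.16 + 4853.3/(35.5 × 1.76) = 82.838 °C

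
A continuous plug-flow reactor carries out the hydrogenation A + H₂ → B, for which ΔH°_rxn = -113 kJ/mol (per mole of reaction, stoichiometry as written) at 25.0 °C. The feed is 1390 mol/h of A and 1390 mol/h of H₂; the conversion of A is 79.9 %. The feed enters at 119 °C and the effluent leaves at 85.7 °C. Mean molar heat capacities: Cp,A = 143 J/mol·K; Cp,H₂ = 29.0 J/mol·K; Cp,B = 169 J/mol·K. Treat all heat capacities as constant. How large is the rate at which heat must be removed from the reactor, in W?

Q_out = 37100 W

Extent of reaction ξ = 0.799 × 1390 = 1110.6 mol/h
Reaction term: ξ·ΔH°_rxn = 1110.6 × -113 = -125500 kJ/h
Sensible, feed 119→25 °C: -22474 kJ/h
Outlet flows (mol/h): A 279.39, H₂ 279.39, B 1110.6
Sensible, products 25→85.7 °C: 14310 kJ/h
Q = ΔH = -133660 kJ/h = -37.128 kW
Heat removed = 37128 W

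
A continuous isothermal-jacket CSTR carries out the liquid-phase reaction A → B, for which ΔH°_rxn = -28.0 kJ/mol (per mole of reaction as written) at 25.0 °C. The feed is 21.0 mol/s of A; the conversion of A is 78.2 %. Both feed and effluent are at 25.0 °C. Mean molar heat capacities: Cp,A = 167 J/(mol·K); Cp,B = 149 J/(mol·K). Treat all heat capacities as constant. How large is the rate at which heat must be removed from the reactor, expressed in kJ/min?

Extent of reaction ξ = 0.782 × 21.0 = 16.422 mol/s
Reaction term: ξ·ΔH°_rxn = 16.422 × -28.0 = -459.82 kJ/s
Q = ΔH = -459.82 kJ/s = -459.82 kW
Heat removed = 27589 kJ/min

Q_out = 27600 kJ/min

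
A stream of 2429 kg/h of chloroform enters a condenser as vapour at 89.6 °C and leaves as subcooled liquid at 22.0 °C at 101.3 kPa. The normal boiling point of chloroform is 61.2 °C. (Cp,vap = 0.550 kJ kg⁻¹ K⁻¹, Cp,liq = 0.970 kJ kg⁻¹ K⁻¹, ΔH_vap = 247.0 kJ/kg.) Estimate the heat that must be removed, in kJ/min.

Q_c = 12200 kJ/min

vapour 89.6→61.2 °C: -15.62 kJ/kg
condensation at 61.2 °C: -247 kJ/kg
liquid 61.2→22.0 °C: -38.024 kJ/kg
Δh = -15.62 + -247 + -38.024 = -300.64 kJ/kg
Q = ṁ·Δh = 2429 kg/h × -300.64 kJ/kg = -730260 kJ/h
|Q| = 202.85 kW = 12171 kJ/min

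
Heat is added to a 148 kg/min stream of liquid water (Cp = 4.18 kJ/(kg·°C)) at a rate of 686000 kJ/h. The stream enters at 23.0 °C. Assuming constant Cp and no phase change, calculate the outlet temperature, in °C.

T_out = 41.5 °C

Q = 686000 kJ/h = 11433 kJ/min
ΔT = Q/(ṁ·Cp) = 11433/(148×4.18) = 18.481 K
T_out = 23.0 + 18.481 = 41.481 °C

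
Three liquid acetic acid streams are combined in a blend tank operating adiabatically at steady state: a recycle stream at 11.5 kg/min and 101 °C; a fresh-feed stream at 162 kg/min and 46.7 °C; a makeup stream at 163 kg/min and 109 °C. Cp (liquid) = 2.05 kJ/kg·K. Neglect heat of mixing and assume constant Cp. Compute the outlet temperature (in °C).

Adiabatic, steady state ⇒ Σ ṁᵢCp,ᵢ(T_out − Tᵢ) = 0
Σ ṁᵢCp,ᵢTᵢ = 11.5×2.05×101 + 162×2.05×46.7 + 163×2.05×109 = 54312
Σ ṁᵢCp,ᵢ = 11.5×2.05 + 162×2.05 + 163×2.05 = 689.82
T_out = 54312 / 689.82 = 78.734 °C

T_out = 78.7 °C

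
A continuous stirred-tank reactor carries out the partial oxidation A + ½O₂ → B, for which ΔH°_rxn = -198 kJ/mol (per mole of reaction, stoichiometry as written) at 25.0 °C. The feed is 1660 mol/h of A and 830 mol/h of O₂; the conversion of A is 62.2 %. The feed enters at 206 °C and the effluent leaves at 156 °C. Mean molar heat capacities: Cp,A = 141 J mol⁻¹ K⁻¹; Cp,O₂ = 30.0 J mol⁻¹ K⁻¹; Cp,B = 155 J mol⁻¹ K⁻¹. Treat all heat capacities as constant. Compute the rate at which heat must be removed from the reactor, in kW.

Extent of reaction ξ = 0.622 × 1660 = 1032.5 mol/h
Reaction term: ξ·ΔH°_rxn = 1032.5 × -198 = -204440 kJ/h
Sensible, feed 206→25 °C: -46872 kJ/h
Outlet flows (mol/h): A 627.48, O₂ 313.74, B 1032.5
Sensible, products 25→156 °C: 33788 kJ/h
Q = ΔH = -217520 kJ/h = -60.423 kW
Heat removed = 60.423 kW

Q_out = 60.4 kW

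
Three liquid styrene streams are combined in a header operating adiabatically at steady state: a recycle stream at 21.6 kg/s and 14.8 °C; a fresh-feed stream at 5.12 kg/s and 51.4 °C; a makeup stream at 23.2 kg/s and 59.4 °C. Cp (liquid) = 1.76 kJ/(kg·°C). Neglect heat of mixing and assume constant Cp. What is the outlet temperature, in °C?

No heat crosses the boundary, so H_out = H_in.
T_out = Σ ṁᵢCp,ᵢTᵢ / Σ ṁᵢCp,ᵢ
      = 3451.2 / 87.859 = 39.281 °C

T_out = 39.3 °C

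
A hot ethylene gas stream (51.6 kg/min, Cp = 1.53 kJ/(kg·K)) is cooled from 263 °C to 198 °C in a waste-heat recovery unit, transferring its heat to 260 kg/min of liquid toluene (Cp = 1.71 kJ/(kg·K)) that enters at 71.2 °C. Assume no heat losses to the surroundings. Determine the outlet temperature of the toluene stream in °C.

Heat released by hot stream: Q = 51.6 × 1.53 × (263 − 198) = 5131.6 kJ/min
Energy balance on cold side (adiabatic exchanger): Q = ṁ_c·Cp_c·(T_c,out − T_c,in)
T_c,out = 71.2 + 5131.6/(260 × 1.71) = 82.742 °C

T_c,out = 82.7 °C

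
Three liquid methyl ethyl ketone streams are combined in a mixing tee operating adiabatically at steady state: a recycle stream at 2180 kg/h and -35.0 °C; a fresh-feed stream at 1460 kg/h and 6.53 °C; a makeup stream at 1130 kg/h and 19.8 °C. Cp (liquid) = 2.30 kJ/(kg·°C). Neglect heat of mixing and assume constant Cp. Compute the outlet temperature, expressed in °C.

No heat crosses the boundary, so H_out = H_in.
Σ ṁᵢCp,ᵢTᵢ = 2180×2.30×-35.0 + 1460×2.30×6.53 + 1130×2.30×19.8 = -102100
Σ ṁᵢCp,ᵢ = 2180×2.30 + 1460×2.30 + 1130×2.30 = 10971
T_out = -102100 / 10971 = -9.3065 °C

T_out = -9.31 °C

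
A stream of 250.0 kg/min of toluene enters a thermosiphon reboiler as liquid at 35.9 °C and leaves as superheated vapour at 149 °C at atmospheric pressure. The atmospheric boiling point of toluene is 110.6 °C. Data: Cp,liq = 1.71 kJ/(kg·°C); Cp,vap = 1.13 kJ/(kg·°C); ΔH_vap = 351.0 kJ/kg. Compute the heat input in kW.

liquid 35.9→110.6 °C: 127.74 kJ/kg
vaporisation at 110.6 °C: 351 kJ/kg
vapour 110.6→149 °C: 43.392 kJ/kg
Δh = 127.74 + 351 + 43.392 = 522.13 kJ/kg
Q = ṁ·Δh = 250.0 kg/min × 522.13 kJ/kg = 130530 kJ/min
|Q| = 2175.5 kW

Q = 2180 kW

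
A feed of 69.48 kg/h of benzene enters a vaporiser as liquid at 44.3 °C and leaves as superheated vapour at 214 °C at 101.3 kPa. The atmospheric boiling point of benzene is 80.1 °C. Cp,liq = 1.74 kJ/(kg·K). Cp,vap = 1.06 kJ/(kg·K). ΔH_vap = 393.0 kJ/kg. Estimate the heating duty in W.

Q = 11500 W

liquid 44.3→80.1 °C: 62.292 kJ/kg
vaporisation at 80.1 °C: 393 kJ/kg
vapour 80.1→214 °C: 141.93 kJ/kg
Δh = 62.292 + 393 + 141.93 = 597.23 kJ/kg
Q = ṁ·Δh = 69.48 kg/h × 597.23 kJ/kg = 41495 kJ/h
|Q| = 11.526 kW = 11526 W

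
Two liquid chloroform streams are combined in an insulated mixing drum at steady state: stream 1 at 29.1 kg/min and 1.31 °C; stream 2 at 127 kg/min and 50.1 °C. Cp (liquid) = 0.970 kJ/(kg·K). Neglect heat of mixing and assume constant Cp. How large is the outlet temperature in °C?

T_out = 41.0 °C

Adiabatic, steady state ⇒ Σ ṁᵢCp,ᵢ(T_out − Tᵢ) = 0
T_out = Σ ṁᵢCp,ᵢTᵢ / Σ ṁᵢCp,ᵢ
      = 6208.8 / 151.42 = 41.005 °C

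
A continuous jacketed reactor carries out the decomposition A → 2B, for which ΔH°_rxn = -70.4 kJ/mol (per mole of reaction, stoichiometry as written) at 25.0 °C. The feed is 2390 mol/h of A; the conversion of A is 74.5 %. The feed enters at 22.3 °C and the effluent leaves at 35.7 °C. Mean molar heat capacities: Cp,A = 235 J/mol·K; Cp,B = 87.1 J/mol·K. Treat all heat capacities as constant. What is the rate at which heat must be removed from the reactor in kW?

Q_out = 33.1 kW

Extent of reaction ξ = 0.745 × 2390 = 1780.5 mol/h
Reaction term: ξ·ΔH°_rxn = 1780.5 × -70.4 = -125350 kJ/h
Sensible, feed 22.3→25 °C: 1516.5 kJ/h
Outlet flows (mol/h): A 609.45, B 3561.1
Sensible, products 25→35.7 °C: 4851.3 kJ/h
Q = ΔH = -118980 kJ/h = -33.051 kW
Heat removed = 33.051 kW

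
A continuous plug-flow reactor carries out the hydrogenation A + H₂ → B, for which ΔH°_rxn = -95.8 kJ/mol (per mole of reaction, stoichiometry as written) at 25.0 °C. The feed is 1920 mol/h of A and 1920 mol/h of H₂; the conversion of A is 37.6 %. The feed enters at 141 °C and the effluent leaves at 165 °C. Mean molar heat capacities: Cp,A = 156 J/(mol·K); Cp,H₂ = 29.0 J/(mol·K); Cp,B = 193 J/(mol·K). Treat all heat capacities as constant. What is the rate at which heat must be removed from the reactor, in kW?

Extent of reaction ξ = 0.376 × 1920 = 721.92 mol/h
Reaction term: ξ·ΔH°_rxn = 721.92 × -95.8 = -69160 kJ/h
Sensible, feed 141→25 °C: -41203 kJ/h
Outlet flows (mol/h): A 1198.1, H₂ 1198.1, B 721.92
Sensible, products 25→165 °C: 50537 kJ/h
Q = ΔH = -59827 kJ/h = -16.618 kW
Heat removed = 16.618 kW

Q_out = 16.6 kW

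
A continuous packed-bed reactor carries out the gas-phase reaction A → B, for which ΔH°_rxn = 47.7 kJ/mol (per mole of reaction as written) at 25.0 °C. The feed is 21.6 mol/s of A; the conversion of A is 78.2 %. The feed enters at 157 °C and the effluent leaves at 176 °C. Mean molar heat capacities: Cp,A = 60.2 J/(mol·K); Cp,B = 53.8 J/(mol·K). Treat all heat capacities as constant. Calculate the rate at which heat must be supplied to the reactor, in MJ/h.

Extent of reaction ξ = 0.782 × 21.6 = 16.891 mol/s
Reaction term: ξ·ΔH°_rxn = 16.891 × 47.7 = 805.71 kJ/s
Sensible, feed 157→25 °C: -171.64 kJ/s
Outlet flows (mol/s): A 4.7088, B 16.891
Sensible, products 25→176 °C: 180.02 kJ/s
Q = ΔH = 814.09 kJ/s = 814.09 kW
Heat supplied = 2930.7 MJ/h

Q_in = 2930 MJ/h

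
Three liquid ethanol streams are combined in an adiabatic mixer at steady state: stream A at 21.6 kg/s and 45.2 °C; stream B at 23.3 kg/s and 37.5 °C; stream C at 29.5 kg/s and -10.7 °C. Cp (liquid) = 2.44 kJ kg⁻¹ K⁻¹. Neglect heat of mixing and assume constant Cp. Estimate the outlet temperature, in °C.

T_out = 20.6 °C

Adiabatic, steady state ⇒ Σ ṁᵢCp,ᵢ(T_out − Tᵢ) = 0
Σ ṁᵢCp,ᵢTᵢ = 21.6×2.44×45.2 + 23.3×2.44×37.5 + 29.5×2.44×-10.7 = 3744
Σ ṁᵢCp,ᵢ = 21.6×2.44 + 23.3×2.44 + 29.5×2.44 = 181.54
T_out = 3744 / 181.54 = 20.624 °C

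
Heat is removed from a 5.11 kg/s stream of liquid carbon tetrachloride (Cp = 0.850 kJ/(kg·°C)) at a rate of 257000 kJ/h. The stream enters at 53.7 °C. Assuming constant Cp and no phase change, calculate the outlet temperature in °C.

T_out = 37.3 °C

Q = 257000 kJ/h = 71.389 kJ/s
ΔT = Q/(ṁ·Cp) = 71.389/(5.11×0.850) = 16.436 K
T_out = 53.7 − 16.436 = 37.264 °C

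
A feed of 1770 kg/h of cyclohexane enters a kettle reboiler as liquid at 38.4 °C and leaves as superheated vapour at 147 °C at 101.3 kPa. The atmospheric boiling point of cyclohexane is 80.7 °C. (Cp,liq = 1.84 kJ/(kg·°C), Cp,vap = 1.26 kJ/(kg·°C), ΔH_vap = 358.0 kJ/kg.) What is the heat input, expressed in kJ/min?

liquid 38.4→80.7 °C: 77.832 kJ/kg
vaporisation at 80.7 °C: 358 kJ/kg
vapour 80.7→147 °C: 83.538 kJ/kg
Δh = 77.832 + 358 + 83.538 = 519.37 kJ/kg
Q = ṁ·Δh = 1770 kg/h × 519.37 kJ/kg = 919280 kJ/h
|Q| = 255.36 kW = 15321 kJ/min

Q = 15300 kJ/min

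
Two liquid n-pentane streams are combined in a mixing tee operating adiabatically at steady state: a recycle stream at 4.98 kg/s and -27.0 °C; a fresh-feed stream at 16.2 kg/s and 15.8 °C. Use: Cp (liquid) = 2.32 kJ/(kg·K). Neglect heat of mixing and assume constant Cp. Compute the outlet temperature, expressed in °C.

No heat crosses the boundary, so H_out = H_in.
Σ ṁᵢCp,ᵢTᵢ = 4.98×2.32×-27.0 + 16.2×2.32×15.8 = 281.88
Σ ṁᵢCp,ᵢ = 4.98×2.32 + 16.2×2.32 = 49.138
T_out = 281.88 / 49.138 = 5.7365 °C

T_out = 5.74 °C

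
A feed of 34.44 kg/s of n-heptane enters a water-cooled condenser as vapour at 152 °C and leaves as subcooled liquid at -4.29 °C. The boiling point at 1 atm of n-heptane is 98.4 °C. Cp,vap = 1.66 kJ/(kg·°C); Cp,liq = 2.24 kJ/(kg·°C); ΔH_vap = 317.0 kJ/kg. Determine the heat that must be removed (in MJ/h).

Q_c = 78900 MJ/h

vapour 152→98.4 °C: -88.976 kJ/kg
condensation at 98.4 °C: -317 kJ/kg
liquid 98.4→-4.29 °C: -230.03 kJ/kg
Δh = -88.976 + -317 + -230.03 = -636 kJ/kg
Q = ṁ·Δh = 34.44 kg/s × -636 kJ/kg = -21904 kJ/s
|Q| = 21904 kW = 78854 MJ/h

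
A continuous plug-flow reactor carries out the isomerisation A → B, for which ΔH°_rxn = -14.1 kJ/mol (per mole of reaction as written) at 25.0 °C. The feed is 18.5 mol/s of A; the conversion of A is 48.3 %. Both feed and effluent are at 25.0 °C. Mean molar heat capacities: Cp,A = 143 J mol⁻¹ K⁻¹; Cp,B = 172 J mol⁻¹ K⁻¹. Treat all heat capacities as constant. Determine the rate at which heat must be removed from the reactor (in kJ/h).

Q_out = 454000 kJ/h

Extent of reaction ξ = 0.483 × 18.5 = 8.9355 mol/s
Reaction term: ξ·ΔH°_rxn = 8.9355 × -14.1 = -125.99 kJ/s
Q = ΔH = -125.99 kJ/s = -125.99 kW
Heat removed = 453570 kJ/h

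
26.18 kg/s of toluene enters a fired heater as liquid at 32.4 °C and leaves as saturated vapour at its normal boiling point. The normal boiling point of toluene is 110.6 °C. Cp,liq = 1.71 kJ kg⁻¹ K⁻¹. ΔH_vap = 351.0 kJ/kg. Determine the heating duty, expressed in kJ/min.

liquid 32.4→110.6 °C: 133.72 kJ/kg
vaporisation at 110.6 °C: 351 kJ/kg
Δh = 133.72 + 351 = 484.72 kJ/kg
Q = ṁ·Δh = 26.18 kg/s × 484.72 kJ/kg = 12690 kJ/s
|Q| = 12690 kW = 761400 kJ/min

Q = 761000 kJ/min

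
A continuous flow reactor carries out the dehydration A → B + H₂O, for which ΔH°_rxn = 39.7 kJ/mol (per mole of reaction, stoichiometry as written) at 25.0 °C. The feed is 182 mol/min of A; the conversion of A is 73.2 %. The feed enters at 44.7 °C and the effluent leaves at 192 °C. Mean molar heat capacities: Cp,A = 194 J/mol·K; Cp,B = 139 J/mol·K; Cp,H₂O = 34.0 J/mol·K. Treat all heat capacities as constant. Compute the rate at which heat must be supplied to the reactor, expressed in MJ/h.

Extent of reaction ξ = 0.732 × 182 = 133.22 mol/min
Reaction term: ξ·ΔH°_rxn = 133.22 × 39.7 = 5289 kJ/min
Sensible, feed 44.7→25 °C: -695.57 kJ/min
Outlet flows (mol/min): A 48.776, B 133.22, H₂O 133.22
Sensible, products 25→192 °C: 5429.2 kJ/min
Q = ΔH = 10023 kJ/min = 167.04 kW
Heat supplied = 601.36 MJ/h

Q_in = 601 MJ/h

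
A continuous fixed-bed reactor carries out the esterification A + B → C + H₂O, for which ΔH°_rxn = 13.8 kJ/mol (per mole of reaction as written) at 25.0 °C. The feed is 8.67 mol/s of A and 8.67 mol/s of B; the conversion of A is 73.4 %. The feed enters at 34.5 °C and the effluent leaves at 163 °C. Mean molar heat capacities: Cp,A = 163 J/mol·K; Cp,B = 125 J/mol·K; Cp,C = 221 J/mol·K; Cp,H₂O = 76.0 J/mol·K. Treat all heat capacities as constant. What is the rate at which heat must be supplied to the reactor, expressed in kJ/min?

Extent of reaction ξ = 0.734 × 8.67 = 6.3638 mol/s
Reaction term: ξ·ΔH°_rxn = 6.3638 × 13.8 = 87.82 kJ/s
Sensible, feed 34.5→25 °C: -23.721 kJ/s
Outlet flows (mol/s): A 2.3062, B 2.3062, C 6.3638, H₂O 6.3638
Sensible, products 25→163 °C: 352.48 kJ/s
Q = ΔH = 416.58 kJ/s = 416.58 kW
Heat supplied = 24995 kJ/min

Q_in = 25000 kJ/min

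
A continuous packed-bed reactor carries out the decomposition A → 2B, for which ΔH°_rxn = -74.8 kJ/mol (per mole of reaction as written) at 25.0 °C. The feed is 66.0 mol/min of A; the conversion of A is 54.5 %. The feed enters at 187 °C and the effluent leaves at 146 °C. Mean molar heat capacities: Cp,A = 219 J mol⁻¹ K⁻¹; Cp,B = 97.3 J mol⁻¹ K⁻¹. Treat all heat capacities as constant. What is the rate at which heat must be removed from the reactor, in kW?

Extent of reaction ξ = 0.545 × 66.0 = 35.97 mol/min
Reaction term: ξ·ΔH°_rxn = 35.97 × -74.8 = -2690.6 kJ/min
Sensible, feed 187→25 °C: -2341.5 kJ/min
Outlet flows (mol/min): A 30.03, B 71.94
Sensible, products 25→146 °C: 1642.7 kJ/min
Q = ΔH = -3389.4 kJ/min = -56.489 kW
Heat removed = 56.489 kW

Q_out = 56.5 kW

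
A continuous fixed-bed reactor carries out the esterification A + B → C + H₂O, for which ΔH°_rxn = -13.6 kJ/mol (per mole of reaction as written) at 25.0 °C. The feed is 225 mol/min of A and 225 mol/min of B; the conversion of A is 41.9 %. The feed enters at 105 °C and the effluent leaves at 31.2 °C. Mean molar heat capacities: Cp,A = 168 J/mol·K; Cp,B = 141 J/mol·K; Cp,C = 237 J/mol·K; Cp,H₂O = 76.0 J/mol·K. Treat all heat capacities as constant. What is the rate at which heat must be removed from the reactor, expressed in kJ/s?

Q_out = 107 kJ/s

Extent of reaction ξ = 0.419 × 225 = 94.275 mol/min
Reaction term: ξ·ΔH°_rxn = 94.275 × -13.6 = -1282.1 kJ/min
Sensible, feed 105→25 °C: -5562 kJ/min
Outlet flows (mol/min): A 130.73, B 130.73, C 94.275, H₂O 94.275
Sensible, products 25→31.2 °C: 433.39 kJ/min
Q = ΔH = -6410.7 kJ/min = -106.85 kW
Heat removed = 106.85 kJ/s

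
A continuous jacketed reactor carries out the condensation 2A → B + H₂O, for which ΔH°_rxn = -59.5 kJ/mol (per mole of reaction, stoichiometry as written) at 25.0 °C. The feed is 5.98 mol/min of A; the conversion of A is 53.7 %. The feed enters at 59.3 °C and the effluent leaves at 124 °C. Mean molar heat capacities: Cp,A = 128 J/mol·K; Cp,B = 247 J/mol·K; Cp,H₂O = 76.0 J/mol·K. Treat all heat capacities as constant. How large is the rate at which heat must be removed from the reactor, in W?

Q_out = 589 W

Extent of reaction ξ = 0.537 × 5.98 / 2 = 1.6056 mol/min
Reaction term: ξ·ΔH°_rxn = 1.6056 × -59.5 = -95.535 kJ/min
Sensible, feed 59.3→25 °C: -26.255 kJ/min
Outlet flows (mol/min): A 2.7687, B 1.6056, H₂O 1.6056
Sensible, products 25→124 °C: 86.429 kJ/min
Q = ΔH = -35.361 kJ/min = -0.58935 kW
Heat removed = 589.35 W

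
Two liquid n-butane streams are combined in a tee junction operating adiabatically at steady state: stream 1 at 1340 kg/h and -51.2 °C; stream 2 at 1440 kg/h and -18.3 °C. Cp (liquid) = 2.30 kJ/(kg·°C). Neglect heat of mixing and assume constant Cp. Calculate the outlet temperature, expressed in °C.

T_out = -34.2 °C

Adiabatic, steady state ⇒ Σ ṁᵢCp,ᵢ(T_out − Tᵢ) = 0
Σ ṁᵢCp,ᵢTᵢ = 1340×2.30×-51.2 + 1440×2.30×-18.3 = -218410
Σ ṁᵢCp,ᵢ = 1340×2.30 + 1440×2.30 = 6394
T_out = -218410 / 6394 = -34.158 °C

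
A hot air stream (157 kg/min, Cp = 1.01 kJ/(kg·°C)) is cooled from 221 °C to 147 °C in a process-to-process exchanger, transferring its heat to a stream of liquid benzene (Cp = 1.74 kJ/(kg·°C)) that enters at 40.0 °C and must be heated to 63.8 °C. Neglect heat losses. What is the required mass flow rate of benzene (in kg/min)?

Heat released by hot stream: Q = 157 × 1.01 × (221 − 147) = 11734 kJ/min
Energy balance on cold side (adiabatic exchanger): Q = ṁ_c·Cp_c·(T_c,out − T_c,in)
ṁ_c = 11734 / [1.74 × (63.8 − 40.0)] = 283.35 kg/min

ṁ_c = 283 kg/min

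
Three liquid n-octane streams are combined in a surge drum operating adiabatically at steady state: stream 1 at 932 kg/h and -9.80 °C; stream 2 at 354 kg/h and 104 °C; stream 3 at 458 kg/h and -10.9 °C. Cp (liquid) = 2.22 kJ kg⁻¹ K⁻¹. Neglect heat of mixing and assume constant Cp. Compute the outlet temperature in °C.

T_out = 13.0 °C

Energy balance with Q = 0: Σ ṁᵢCp,ᵢ(T_out − Tᵢ) = 0
T_out = Σ ṁᵢCp,ᵢTᵢ / Σ ṁᵢCp,ᵢ
      = 50372 / 3871.7 = 13.01 °C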